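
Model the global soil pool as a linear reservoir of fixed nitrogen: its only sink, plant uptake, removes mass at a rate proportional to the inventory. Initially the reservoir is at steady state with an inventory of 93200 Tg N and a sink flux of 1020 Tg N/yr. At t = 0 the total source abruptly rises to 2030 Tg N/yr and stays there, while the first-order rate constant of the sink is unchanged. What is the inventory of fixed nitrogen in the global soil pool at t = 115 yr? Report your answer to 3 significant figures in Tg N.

159000 Tg N

Residence time τ = M₀/F₀ = 91.37 yr. The eventual steady state is M_∞ = M₀·(F₁/F₀) = 93200 × 2030/1020 = 185490 Tg N.
The anomaly ΔM(t) = M(t) − M_∞ decays as ΔM₀·e^(−t/τ) with ΔM₀ = 93200 − 185490 = −92290 Tg N.
At t = 115 yr, e^(−t/τ) = e^(−1.259) = 0.2841, so ΔM = −26210 Tg N and M = 185490 − 26210 = 159270 Tg N.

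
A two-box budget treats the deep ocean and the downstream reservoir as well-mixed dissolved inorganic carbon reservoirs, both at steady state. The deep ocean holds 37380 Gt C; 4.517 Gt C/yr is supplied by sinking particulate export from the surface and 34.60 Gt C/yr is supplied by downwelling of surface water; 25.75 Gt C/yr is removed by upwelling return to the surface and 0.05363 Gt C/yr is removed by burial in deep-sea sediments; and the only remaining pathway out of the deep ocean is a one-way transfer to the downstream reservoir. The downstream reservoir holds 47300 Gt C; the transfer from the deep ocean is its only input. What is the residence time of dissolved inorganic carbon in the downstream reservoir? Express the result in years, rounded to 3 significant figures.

3550 yr

Balance the deep ocean: ΣF_in = 4.517 + 34.60 = 39.117 Gt C/yr.
Transfer to the downstream reservoir = ΣF_in − (25.75 + 0.05363) = 13.313 Gt C/yr.
At steady state the output of the downstream reservoir equals its input, 13.313 Gt C/yr.
τ = M / F = 47300 / 13.313 = 3553 yr.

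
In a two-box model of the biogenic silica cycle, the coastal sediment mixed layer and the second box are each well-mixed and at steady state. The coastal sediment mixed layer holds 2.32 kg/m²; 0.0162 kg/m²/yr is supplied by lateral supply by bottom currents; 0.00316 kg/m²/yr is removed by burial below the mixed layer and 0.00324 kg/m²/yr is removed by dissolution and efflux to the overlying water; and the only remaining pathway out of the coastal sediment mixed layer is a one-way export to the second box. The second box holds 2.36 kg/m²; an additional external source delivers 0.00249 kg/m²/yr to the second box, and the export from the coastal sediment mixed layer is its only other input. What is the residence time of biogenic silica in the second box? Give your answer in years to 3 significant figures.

192 yr

Balance the coastal sediment mixed layer: ΣF_in = 0.016200 kg/m²/yr.
Export to the second box = ΣF_in − (0.00316 + 0.00324) = 0.0098000 kg/m²/yr.
Total input to the second box = 0.0098000 + 0.00249 = 0.012290 kg/m²/yr; at steady state this equals its total output.
τ = M / F = 2.36 / 0.012290 = 192.0 yr.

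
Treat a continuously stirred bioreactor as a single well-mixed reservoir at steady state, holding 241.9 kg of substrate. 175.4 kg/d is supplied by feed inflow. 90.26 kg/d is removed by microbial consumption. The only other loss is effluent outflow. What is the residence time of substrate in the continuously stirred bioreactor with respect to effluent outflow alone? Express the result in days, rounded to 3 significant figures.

At steady state ΣF_in = ΣF_out.
ΣF_in = 175.40 kg/d.
Effluent outflow flux = ΣF_in − (90.26) = 175.40 − 90.26 = 85.14 kg/d.
τ = M / F = 241.9 / 85.14 = 2.841 d.

2.84 d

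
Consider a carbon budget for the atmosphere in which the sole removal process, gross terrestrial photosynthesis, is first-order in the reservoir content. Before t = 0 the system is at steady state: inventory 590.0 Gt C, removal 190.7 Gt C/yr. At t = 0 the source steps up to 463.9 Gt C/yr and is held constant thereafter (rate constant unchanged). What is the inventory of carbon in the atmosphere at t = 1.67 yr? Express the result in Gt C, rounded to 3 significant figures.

The sink rate constant is k = F₀/M₀ = 190.7/590.0 = 0.3232 yr⁻¹.
Solving dM/dt = F₁ − kM with M(0) = M₀ gives M(t) = F₁/k + (M₀ − F₁/k)·e^(−kt).
F₁/k = 463.9/0.3232 = 1435.2 Gt C; kt = 0.3232 × 1.67 = 0.5398, e^(−kt) = 0.5829.
M(1.67) = 1435.2 + (590.0 − 1435.2) × 0.5829 = 1435.2 − 492.7 = 942.57 Gt C.

943 Gt C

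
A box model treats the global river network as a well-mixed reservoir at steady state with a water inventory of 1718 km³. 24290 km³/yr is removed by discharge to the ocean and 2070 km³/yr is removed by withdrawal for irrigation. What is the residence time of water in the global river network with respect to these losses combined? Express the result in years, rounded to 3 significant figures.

0.0652 yr

Total removal = 24290 + 2070 = 26360 km³/yr.
τ = M / ΣF_out = 1718 / 26360 = 0.06517 yr.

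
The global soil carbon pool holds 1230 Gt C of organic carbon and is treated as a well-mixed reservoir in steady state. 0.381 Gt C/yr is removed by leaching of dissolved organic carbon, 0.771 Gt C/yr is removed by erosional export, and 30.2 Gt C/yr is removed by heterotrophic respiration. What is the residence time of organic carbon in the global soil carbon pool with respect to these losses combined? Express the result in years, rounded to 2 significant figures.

39 yr

Total removal = 0.3810 + 0.7710 + 30.20 = 31.352 Gt C/yr.
τ = M / ΣF_out = 1230 / 31.352 = 39.23 yr.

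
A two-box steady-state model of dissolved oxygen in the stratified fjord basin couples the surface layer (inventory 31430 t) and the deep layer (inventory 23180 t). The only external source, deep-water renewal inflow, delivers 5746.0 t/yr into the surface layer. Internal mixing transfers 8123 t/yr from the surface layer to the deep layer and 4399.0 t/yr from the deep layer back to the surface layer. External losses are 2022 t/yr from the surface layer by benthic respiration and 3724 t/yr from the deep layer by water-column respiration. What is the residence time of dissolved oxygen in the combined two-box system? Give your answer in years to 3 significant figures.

Residence time in the combined system uses the total inventory and the total *external* removal — internal exchanges between the two boxes cancel.
M_total = 31430 + 23180 = 54610 t.
ΣF_external_out = 2022 + 3724 = 5746.0 t/yr.
τ = M_total / ΣF_ext = 54610 / 5746.0 = 9.504 yr.

9.50 yr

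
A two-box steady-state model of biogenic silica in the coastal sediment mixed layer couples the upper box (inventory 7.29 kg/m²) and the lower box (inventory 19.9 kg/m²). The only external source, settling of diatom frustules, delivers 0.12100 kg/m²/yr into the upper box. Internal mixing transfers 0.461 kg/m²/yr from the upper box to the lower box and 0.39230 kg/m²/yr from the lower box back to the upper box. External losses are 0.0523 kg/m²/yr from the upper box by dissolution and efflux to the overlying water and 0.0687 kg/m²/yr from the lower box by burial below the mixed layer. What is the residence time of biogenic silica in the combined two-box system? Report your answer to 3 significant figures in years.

Treat the two boxes together as one reservoir: the mixing fluxes between them are internal recycling, so τ = ΣM / Σ(external losses).
M_total = 7.29 + 19.9 = 27.190 kg/m².
ΣF_external_out = 0.0523 + 0.0687 = 0.12100 kg/m²/yr.
τ = M_total / ΣF_ext = 27.190 / 0.12100 = 224.7 yr.

225 yr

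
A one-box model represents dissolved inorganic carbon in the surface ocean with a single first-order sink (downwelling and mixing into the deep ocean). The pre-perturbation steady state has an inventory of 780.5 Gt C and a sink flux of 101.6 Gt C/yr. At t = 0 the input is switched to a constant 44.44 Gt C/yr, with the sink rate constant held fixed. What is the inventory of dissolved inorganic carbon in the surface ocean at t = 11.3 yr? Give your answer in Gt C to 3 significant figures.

τ = M₀/F₀ = 780.5/101.6 = 7.682 yr; rate constant k = 1/τ.
New steady state M_∞ = F₁/k = F₁·τ = 44.44 × 7.682 = 341.39 Gt C.
M(t) = M_∞ + (M₀ − M_∞)·e^(−t/τ); t/τ = 11.3/7.682 = 1.471, so e^(−t/τ) = 0.2297.
M(t) = 341.39 + 439.1 × 0.2297 = 442.26 Gt C.

442 Gt C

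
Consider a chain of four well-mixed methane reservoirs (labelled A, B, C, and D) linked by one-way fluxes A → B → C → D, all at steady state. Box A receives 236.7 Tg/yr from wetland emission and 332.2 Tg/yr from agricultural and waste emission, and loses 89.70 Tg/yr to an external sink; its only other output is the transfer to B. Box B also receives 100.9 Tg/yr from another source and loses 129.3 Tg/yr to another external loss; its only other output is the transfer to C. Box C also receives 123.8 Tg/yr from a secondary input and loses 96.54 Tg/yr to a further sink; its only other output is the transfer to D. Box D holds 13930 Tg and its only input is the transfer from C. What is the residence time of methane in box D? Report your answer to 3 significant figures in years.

Box A: F(A→B) = (236.7 + 332.2) − 89.70 = 479.20 Tg/yr.
Box B: F(B→C) = (479.20 + 100.9) − 129.3 = 450.80 Tg/yr.
Box C: F(C→D) = (450.80 + 123.8) − 96.54 = 478.06 Tg/yr.
Box D throughput = its input = 478.06 Tg/yr; τ = 13930 / 478.06 = 29.14 yr.

29.1 yr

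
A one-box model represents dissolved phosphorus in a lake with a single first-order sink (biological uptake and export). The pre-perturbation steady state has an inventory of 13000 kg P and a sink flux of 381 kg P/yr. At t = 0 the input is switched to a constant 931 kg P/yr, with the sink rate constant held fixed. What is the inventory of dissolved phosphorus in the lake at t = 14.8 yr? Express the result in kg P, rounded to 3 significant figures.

Residence time τ = M₀/F₀ = 34.12 yr. The eventual steady state is M_∞ = M₀·(F₁/F₀) = 13000 × 931/381 = 31766 kg P.
The anomaly ΔM(t) = M(t) − M_∞ decays as ΔM₀·e^(−t/τ) with ΔM₀ = 13000 − 31766 = −18770 kg P.
At t = 14.8 yr, e^(−t/τ) = e^(−0.4338) = 0.6481, so ΔM = −12160 kg P and M = 31766 − 12160 = 19604 kg P.

19600 kg P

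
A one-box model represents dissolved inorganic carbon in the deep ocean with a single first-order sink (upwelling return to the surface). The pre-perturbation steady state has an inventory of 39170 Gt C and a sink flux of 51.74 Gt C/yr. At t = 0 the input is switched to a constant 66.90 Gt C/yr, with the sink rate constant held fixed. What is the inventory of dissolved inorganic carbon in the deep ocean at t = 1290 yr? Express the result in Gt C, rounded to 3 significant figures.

Residence time τ = M₀/F₀ = 757.1 yr. The eventual steady state is M_∞ = M₀·(F₁/F₀) = 39170 × 66.90/51.74 = 50647 Gt C.
The anomaly ΔM(t) = M(t) − M_∞ decays as ΔM₀·e^(−t/τ) with ΔM₀ = 39170 − 50647 = −11480 Gt C.
At t = 1290 yr, e^(−t/τ) = e^(−1.704) = 0.1820, so ΔM = −2088 Gt C and M = 50647 − 2088 = 48559 Gt C.

48600 Gt C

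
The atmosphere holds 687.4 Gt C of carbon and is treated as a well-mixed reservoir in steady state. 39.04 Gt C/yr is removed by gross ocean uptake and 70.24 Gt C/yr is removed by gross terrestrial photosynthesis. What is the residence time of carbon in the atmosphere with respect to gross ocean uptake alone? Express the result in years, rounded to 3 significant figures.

Residence time with respect to a single sink: τ = M / F_sink.
τ = 687.4 / 39.04 = 17.61 yr.

17.6 yr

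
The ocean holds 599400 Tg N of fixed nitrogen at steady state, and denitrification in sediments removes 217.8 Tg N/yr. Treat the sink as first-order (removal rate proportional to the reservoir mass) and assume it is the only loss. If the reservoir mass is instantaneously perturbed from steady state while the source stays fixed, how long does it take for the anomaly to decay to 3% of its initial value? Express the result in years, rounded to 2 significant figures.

For a linear reservoir the anomaly decays as exp(−t/τ) with τ = M/F = 599400/217.8 = 2752 yr.
exp(−t/τ) = 0.03 ⇒ t = −τ ln(0.03) = 2752 × 3.507 = 9650 yr.

9700 yr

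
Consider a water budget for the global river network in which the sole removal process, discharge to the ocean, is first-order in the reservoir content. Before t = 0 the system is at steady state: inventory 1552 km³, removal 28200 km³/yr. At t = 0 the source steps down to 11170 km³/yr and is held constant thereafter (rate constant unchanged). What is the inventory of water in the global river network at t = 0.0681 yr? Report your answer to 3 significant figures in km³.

τ = M₀/F₀ = 1552/28200 = 0.05504 yr; rate constant k = 1/τ.
New steady state M_∞ = F₁/k = F₁·τ = 11170 × 0.05504 = 614.75 km³.
M(t) = M_∞ + (M₀ − M_∞)·e^(−t/τ); t/τ = 0.0681/0.05504 = 1.237, so e^(−t/τ) = 0.2901.
M(t) = 614.75 + 937.3 × 0.2901 = 886.68 km³.

887 km³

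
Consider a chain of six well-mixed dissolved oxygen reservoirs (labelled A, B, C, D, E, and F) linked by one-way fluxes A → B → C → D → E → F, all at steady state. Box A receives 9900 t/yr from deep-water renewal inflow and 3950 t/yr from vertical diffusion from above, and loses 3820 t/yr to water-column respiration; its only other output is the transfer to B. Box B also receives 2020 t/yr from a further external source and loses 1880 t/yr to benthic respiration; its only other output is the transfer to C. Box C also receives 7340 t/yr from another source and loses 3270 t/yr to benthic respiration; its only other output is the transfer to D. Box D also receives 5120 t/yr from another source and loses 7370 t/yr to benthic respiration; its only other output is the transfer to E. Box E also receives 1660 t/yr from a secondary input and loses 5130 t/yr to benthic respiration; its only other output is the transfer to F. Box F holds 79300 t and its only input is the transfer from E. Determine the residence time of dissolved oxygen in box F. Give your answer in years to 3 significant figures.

Box A: F(A→B) = (9900 + 3950) − 3820 = 10030 t/yr.
Box B: F(B→C) = (10030 + 2020) − 1880 = 10170 t/yr.
Box C: F(C→D) = (10170 + 7340) − 3270 = 14240 t/yr.
Box D: F(D→E) = (14240 + 5120) − 7370 = 11990 t/yr.
Box E: F(E→F) = (11990 + 1660) − 5130 = 8520.0 t/yr.
Box F throughput = its input = 8520.0 t/yr; τ = 79300 / 8520.0 = 9.308 yr.

9.31 yr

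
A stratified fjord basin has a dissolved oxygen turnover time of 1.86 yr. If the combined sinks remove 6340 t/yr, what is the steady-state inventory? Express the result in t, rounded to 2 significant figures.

12000 t

τ = M/F ⇒ M = τ × F = 1.86 × 6340 = 11790 t.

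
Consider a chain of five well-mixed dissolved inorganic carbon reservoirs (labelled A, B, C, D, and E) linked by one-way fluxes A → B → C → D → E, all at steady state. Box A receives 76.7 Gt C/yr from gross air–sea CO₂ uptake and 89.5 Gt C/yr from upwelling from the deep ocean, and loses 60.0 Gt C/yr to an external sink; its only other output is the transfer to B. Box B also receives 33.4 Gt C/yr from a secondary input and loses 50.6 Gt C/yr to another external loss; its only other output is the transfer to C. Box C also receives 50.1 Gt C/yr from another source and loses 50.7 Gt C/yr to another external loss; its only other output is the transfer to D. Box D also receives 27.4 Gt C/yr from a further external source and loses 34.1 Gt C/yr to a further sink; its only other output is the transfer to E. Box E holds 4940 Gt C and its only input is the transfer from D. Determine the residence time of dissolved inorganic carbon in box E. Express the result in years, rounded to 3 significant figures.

Box A: F(A→B) = (76.7 + 89.5) − 60.0 = 106.20 Gt C/yr.
Box B: F(B→C) = (106.20 + 33.4) − 50.6 = 89.000 Gt C/yr.
Box C: F(C→D) = (89.000 + 50.1) − 50.7 = 88.400 Gt C/yr.
Box D: F(D→E) = (88.400 + 27.4) − 34.1 = 81.700 Gt C/yr.
Box E throughput = its input = 81.700 Gt C/yr; τ = 4940 / 81.700 = 60.47 yr.

60.5 yr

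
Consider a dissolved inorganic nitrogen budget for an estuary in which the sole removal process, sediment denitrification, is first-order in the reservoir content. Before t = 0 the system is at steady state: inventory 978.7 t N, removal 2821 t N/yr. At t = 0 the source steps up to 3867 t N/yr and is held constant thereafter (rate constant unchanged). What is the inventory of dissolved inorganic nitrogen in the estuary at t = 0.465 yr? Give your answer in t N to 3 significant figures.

1250 t N

τ = M₀/F₀ = 978.7/2821 = 0.3469 yr; rate constant k = 1/τ.
New steady state M_∞ = F₁/k = F₁·τ = 3867 × 0.3469 = 1341.6 t N.
M(t) = M_∞ + (M₀ − M_∞)·e^(−t/τ); t/τ = 0.465/0.3469 = 1.340, so e^(−t/τ) = 0.2618.
M(t) = 1341.6 − 362.9 × 0.2618 = 1246.6 t N.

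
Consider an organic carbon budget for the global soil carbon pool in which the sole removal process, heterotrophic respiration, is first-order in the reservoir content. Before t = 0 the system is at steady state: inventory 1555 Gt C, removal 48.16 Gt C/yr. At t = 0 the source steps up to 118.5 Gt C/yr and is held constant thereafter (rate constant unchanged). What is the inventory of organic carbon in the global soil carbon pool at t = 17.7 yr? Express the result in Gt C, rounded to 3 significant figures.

2510 Gt C

The sink rate constant is k = F₀/M₀ = 48.16/1555 = 0.03097 yr⁻¹.
Solving dM/dt = F₁ − kM with M(0) = M₀ gives M(t) = F₁/k + (M₀ − F₁/k)·e^(−kt).
F₁/k = 118.5/0.03097 = 3826.2 Gt C; kt = 0.03097 × 17.7 = 0.5482, e^(−kt) = 0.5780.
M(17.7) = 3826.2 + (1555 − 3826.2) × 0.5780 = 3826.2 − 1313 = 2513.4 Gt C.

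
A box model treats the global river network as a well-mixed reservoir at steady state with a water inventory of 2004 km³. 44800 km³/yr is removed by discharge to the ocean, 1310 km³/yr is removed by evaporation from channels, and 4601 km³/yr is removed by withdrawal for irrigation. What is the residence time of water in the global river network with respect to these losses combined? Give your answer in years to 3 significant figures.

Total removal = 44800 + 1310 + 4601 = 50711 km³/yr.
τ = M / ΣF_out = 2004 / 50711 = 0.03952 yr.

0.0395 yr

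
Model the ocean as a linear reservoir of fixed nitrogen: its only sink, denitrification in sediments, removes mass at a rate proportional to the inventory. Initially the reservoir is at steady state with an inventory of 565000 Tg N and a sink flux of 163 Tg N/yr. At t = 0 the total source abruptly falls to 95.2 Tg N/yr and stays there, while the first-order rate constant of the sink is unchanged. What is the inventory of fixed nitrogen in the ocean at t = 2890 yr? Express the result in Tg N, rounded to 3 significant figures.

Residence time τ = M₀/F₀ = 3466 yr. The eventual steady state is M_∞ = M₀·(F₁/F₀) = 565000 × 95.2/163 = 329990 Tg N.
The anomaly ΔM(t) = M(t) − M_∞ decays as ΔM₀·e^(−t/τ) with ΔM₀ = 565000 − 329990 = 235000 Tg N.
At t = 2890 yr, e^(−t/τ) = e^(−0.8338) = 0.4344, so ΔM = 102100 Tg N and M = 329990 + 102100 = 432080 Tg N.

432000 Tg N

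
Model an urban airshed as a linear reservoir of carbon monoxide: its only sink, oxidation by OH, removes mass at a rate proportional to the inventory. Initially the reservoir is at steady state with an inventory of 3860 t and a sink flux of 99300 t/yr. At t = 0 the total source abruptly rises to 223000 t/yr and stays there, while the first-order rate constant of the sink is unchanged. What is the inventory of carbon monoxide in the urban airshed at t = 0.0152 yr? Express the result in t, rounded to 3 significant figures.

τ = M₀/F₀ = 3860/99300 = 0.03887 yr; rate constant k = 1/τ.
New steady state M_∞ = F₁/k = F₁·τ = 223000 × 0.03887 = 8668.5 t.
M(t) = M_∞ + (M₀ − M_∞)·e^(−t/τ); t/τ = 0.0152/0.03887 = 0.3910, so e^(−t/τ) = 0.6764.
M(t) = 8668.5 − 4808 × 0.6764 = 5416.2 t.

5420 t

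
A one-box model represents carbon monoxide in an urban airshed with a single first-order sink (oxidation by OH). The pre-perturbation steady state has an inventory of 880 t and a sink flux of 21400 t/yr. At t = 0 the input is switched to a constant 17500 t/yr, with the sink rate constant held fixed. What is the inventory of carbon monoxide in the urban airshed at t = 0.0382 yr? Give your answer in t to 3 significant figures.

Residence time τ = M₀/F₀ = 0.04112 yr. The eventual steady state is M_∞ = M₀·(F₁/F₀) = 880 × 17500/21400 = 719.63 t.
The anomaly ΔM(t) = M(t) − M_∞ decays as ΔM₀·e^(−t/τ) with ΔM₀ = 880 − 719.63 = 160.4 t.
At t = 0.0382 yr, e^(−t/τ) = e^(−0.9290) = 0.3950, so ΔM = 63.34 t and M = 719.63 + 63.34 = 782.97 t.

783 t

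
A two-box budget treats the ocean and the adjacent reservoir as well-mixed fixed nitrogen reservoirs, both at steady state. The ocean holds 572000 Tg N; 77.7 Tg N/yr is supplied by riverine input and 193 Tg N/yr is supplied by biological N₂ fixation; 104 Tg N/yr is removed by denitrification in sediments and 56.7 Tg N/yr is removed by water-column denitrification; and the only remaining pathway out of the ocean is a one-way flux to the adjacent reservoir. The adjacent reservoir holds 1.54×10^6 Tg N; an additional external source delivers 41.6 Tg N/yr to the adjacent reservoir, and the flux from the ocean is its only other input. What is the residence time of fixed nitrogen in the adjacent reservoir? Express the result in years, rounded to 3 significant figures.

10200 yr

Balance the ocean: ΣF_in = 77.7 + 193 = 270.70 Tg N/yr.
Flux to the adjacent reservoir = ΣF_in − (104 + 56.7) = 110.00 Tg N/yr.
Total input to the adjacent reservoir = 110.00 + 41.6 = 151.60 Tg N/yr; at steady state this equals its total output.
τ = M / F = 1.54×10^6 / 151.60 = 10160 yr.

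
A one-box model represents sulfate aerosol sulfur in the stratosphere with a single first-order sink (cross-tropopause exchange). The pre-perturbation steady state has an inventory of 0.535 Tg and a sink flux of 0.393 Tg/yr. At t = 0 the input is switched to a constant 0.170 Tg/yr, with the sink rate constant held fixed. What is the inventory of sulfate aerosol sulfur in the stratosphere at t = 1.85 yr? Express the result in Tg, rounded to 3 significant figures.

0.309 Tg

τ = M₀/F₀ = 0.535/0.393 = 1.361 yr; rate constant k = 1/τ.
New steady state M_∞ = F₁/k = F₁·τ = 0.170 × 1.361 = 0.23142 Tg.
M(t) = M_∞ + (M₀ − M_∞)·e^(−t/τ); t/τ = 1.85/1.361 = 1.359, so e^(−t/τ) = 0.2569.
M(t) = 0.23142 + 0.3036 × 0.2569 = 0.30942 Tg.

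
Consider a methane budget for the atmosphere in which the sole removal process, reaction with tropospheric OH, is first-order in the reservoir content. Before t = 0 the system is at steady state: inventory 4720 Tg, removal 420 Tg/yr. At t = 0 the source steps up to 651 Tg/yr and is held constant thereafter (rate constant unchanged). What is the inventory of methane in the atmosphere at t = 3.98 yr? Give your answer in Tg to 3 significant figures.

τ = M₀/F₀ = 4720/420 = 11.24 yr; rate constant k = 1/τ.
New steady state M_∞ = F₁/k = F₁·τ = 651 × 11.24 = 7316.0 Tg.
M(t) = M_∞ + (M₀ − M_∞)·e^(−t/τ); t/τ = 3.98/11.24 = 0.3542, so e^(−t/τ) = 0.7018.
M(t) = 7316.0 − 2596 × 0.7018 = 5494.2 Tg.

5490 Tg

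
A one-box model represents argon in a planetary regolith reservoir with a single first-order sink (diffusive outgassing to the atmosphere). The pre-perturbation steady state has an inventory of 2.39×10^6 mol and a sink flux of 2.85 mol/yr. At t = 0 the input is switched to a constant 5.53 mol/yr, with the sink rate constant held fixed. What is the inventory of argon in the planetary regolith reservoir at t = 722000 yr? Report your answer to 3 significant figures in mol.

τ = M₀/F₀ = 2.39×10^6/2.85 = 838600 yr; rate constant k = 1/τ.
New steady state M_∞ = F₁/k = F₁·τ = 5.53 × 838600 = 4.6374×10^6 mol.
M(t) = M_∞ + (M₀ − M_∞)·e^(−t/τ); t/τ = 722000/838600 = 0.8610, so e^(−t/τ) = 0.4228.
M(t) = 4.6374×10^6 − 2.247×10^6 × 0.4228 = 3.6873×10^6 mol.

3.69×10^6 mol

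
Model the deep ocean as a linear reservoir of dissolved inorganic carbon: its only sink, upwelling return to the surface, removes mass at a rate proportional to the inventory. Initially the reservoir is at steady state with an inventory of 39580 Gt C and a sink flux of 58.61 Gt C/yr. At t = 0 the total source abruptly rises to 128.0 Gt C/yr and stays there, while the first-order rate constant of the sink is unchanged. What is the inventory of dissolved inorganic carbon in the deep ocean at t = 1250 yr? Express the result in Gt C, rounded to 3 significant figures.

Residence time τ = M₀/F₀ = 675.3 yr. The eventual steady state is M_∞ = M₀·(F₁/F₀) = 39580 × 128.0/58.61 = 86440 Gt C.
The anomaly ΔM(t) = M(t) − M_∞ decays as ΔM₀·e^(−t/τ) with ΔM₀ = 39580 − 86440 = −46860 Gt C.
At t = 1250 yr, e^(−t/τ) = e^(−1.851) = 0.1571, so ΔM = −7361 Gt C and M = 86440 − 7361 = 79079 Gt C.

79100 Gt C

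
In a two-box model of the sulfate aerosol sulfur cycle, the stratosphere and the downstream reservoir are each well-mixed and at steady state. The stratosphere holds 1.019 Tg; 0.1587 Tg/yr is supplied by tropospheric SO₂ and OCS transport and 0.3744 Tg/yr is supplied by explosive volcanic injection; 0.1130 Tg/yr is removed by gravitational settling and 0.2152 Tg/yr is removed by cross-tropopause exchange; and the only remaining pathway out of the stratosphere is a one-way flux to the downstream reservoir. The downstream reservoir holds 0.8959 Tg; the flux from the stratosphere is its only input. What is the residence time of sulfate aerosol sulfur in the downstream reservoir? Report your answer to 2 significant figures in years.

Balance the stratosphere: ΣF_in = 0.1587 + 0.3744 = 0.53310 Tg/yr.
Flux to the downstream reservoir = ΣF_in − (0.1130 + 0.2152) = 0.20490 Tg/yr.
At steady state the output of the downstream reservoir equals its input, 0.20490 Tg/yr.
τ = M / F = 0.8959 / 0.20490 = 4.372 yr.

4.4 yr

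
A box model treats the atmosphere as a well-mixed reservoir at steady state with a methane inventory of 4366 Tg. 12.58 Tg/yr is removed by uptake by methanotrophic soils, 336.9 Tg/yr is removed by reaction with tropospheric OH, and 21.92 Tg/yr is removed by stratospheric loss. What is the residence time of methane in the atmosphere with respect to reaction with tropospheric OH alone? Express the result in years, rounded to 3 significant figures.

Residence time with respect to a single sink: τ = M / F_sink.
τ = 4366 / 336.9 = 12.96 yr.

13.0 yr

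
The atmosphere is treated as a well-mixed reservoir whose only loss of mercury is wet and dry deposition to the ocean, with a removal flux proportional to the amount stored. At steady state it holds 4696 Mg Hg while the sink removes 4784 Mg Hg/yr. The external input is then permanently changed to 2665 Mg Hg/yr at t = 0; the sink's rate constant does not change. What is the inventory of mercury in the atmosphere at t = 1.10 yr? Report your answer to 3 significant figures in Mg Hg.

Residence time τ = M₀/F₀ = 0.9816 yr. The eventual steady state is M_∞ = M₀·(F₁/F₀) = 4696 × 2665/4784 = 2616.0 Mg Hg.
The anomaly ΔM(t) = M(t) − M_∞ decays as ΔM₀·e^(−t/τ) with ΔM₀ = 4696 − 2616.0 = 2080 Mg Hg.
At t = 1.10 yr, e^(−t/τ) = e^(−1.121) = 0.3261, so ΔM = 678.3 Mg Hg and M = 2616.0 + 678.3 = 3294.2 Mg Hg.

3290 Mg Hg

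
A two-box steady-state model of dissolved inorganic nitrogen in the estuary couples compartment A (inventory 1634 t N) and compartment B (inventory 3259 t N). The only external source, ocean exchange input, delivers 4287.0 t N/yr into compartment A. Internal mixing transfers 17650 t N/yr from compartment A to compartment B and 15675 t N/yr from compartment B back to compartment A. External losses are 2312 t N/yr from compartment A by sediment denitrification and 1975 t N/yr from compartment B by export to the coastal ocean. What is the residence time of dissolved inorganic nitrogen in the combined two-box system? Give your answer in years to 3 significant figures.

Residence time in the combined system uses the total inventory and the total *external* removal — internal exchanges between the two boxes cancel.
M_total = 1634 + 3259 = 4893.0 t N.
ΣF_external_out = 2312 + 1975 = 4287.0 t N/yr.
τ = M_total / ΣF_ext = 4893.0 / 4287.0 = 1.141 yr.

1.14 yr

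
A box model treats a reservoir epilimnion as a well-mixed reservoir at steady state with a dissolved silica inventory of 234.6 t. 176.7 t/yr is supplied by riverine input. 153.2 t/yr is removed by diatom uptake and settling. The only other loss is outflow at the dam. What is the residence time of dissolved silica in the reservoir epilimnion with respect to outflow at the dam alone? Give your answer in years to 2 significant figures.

10 yr

At steady state ΣF_in = ΣF_out.
ΣF_in = 176.70 t/yr.
Outflow at the dam flux = ΣF_in − (153.2) = 176.70 − 153.2 = 23.50 t/yr.
τ = M / F = 234.6 / 23.50 = 9.983 yr.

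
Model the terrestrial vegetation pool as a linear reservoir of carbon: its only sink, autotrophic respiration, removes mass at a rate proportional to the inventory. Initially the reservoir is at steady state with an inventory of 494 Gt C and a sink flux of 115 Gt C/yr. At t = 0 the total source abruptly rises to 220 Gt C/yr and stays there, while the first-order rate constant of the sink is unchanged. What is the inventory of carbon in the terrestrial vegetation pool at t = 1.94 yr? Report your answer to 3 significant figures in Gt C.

The sink rate constant is k = F₀/M₀ = 115/494 = 0.2328 yr⁻¹.
Solving dM/dt = F₁ − kM with M(0) = M₀ gives M(t) = F₁/k + (M₀ − F₁/k)·e^(−kt).
F₁/k = 220/0.2328 = 945.04 Gt C; kt = 0.2328 × 1.94 = 0.4516, e^(−kt) = 0.6366.
M(1.94) = 945.04 + (494 − 945.04) × 0.6366 = 945.04 − 287.1 = 657.91 Gt C.

658 Gt C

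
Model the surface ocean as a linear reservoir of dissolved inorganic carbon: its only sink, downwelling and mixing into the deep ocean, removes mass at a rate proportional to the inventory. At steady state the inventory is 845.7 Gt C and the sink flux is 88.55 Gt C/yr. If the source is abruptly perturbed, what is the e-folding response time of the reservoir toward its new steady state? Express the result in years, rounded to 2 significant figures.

9.6 yr

For a linear reservoir the response time equals the residence time τ = M/F.
τ = 845.7 / 88.55 = 9.551 yr.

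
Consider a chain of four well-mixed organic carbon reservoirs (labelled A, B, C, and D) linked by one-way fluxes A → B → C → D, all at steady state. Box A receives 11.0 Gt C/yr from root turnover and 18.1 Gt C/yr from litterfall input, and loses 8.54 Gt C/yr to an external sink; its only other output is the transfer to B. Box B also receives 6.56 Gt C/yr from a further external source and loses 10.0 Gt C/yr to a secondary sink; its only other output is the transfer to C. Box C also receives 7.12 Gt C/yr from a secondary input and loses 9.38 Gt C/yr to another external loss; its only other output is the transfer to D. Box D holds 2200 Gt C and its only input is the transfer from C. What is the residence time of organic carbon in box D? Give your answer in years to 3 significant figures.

148 yr

Box A: F(A→B) = (11.0 + 18.1) − 8.54 = 20.560 Gt C/yr.
Box B: F(B→C) = (20.560 + 6.56) − 10.0 = 17.120 Gt C/yr.
Box C: F(C→D) = (17.120 + 7.12) − 9.38 = 14.860 Gt C/yr.
Box D throughput = its input = 14.860 Gt C/yr; τ = 2200 / 14.860 = 148.0 yr.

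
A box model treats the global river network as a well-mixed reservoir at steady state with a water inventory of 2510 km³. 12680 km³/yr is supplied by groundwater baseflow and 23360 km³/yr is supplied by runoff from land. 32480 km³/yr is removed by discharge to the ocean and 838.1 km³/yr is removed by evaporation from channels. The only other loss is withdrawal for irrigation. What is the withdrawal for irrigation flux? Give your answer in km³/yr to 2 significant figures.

2700 km³/yr

At steady state ΣF_in = ΣF_out.
ΣF_in = 12680 + 23360 = 36040 km³/yr.
Withdrawal for irrigation flux = ΣF_in − (32480 + 838.1) = 36040 − 33320 = 2722 km³/yr.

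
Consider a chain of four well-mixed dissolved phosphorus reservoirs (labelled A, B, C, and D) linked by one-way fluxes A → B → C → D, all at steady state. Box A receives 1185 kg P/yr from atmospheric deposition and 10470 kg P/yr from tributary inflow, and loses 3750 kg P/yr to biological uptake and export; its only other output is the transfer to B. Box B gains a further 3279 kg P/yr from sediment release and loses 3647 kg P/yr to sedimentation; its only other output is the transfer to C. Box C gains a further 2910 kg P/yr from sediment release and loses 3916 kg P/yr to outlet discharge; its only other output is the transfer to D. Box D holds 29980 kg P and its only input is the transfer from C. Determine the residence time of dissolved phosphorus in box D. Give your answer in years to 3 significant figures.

Box A: F(A→B) = (1185 + 10470) − 3750 = 7905.0 kg P/yr.
Box B: F(B→C) = (7905.0 + 3279) − 3647 = 7537.0 kg P/yr.
Box C: F(C→D) = (7537.0 + 2910) − 3916 = 6531.0 kg P/yr.
Box D throughput = its input = 6531.0 kg P/yr; τ = 29980 / 6531.0 = 4.590 yr.

4.59 yr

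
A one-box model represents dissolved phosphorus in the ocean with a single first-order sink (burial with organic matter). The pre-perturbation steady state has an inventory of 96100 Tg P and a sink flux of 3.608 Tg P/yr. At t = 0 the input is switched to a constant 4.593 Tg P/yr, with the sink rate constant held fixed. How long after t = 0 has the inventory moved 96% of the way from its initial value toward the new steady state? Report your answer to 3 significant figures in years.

85700 yr

τ = M₀/F₀ = 96100/3.608 = 26640 yr.
The remaining gap fraction is e^(−t/τ); 96% covered ⇒ e^(−t/τ) = 0.0400.
t = −τ ln(0.0400) = 26640 × 3.219 = 85740 yr.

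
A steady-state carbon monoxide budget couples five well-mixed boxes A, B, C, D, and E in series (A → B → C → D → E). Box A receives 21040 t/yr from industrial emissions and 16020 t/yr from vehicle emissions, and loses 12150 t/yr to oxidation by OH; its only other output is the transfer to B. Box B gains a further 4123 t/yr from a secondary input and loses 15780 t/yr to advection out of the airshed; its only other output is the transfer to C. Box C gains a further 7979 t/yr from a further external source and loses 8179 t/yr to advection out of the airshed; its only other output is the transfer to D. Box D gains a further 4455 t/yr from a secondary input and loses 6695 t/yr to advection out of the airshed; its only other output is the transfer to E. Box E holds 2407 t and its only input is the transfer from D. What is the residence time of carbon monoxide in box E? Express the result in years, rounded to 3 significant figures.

0.223 yr

Box A: F(A→B) = (21040 + 16020) − 12150 = 24910 t/yr.
Box B: F(B→C) = (24910 + 4123) − 15780 = 13253 t/yr.
Box C: F(C→D) = (13253 + 7979) − 8179 = 13053 t/yr.
Box D: F(D→E) = (13053 + 4455) − 6695 = 10813 t/yr.
Box E throughput = its input = 10813 t/yr; τ = 2407 / 10813 = 0.2226 yr.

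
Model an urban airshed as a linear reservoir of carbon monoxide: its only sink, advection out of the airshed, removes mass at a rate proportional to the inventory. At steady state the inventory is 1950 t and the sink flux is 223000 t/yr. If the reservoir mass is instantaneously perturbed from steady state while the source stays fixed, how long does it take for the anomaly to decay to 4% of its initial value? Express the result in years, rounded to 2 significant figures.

For a linear reservoir the anomaly decays as exp(−t/τ) with τ = M/F = 1950/223000 = 0.008744 yr.
exp(−t/τ) = 0.04 ⇒ t = −τ ln(0.04) = 0.008744 × 3.219 = 0.02815 yr.

0.028 yr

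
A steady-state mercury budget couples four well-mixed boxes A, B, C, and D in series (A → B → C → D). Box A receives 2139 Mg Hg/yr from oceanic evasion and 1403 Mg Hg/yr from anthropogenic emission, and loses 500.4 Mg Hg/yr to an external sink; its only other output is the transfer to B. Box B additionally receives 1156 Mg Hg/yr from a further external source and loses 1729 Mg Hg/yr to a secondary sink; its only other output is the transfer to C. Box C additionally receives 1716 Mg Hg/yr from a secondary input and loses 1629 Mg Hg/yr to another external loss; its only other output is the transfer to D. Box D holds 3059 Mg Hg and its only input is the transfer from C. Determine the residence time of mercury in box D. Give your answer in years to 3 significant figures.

Box A: F(A→B) = (2139 + 1403) − 500.4 = 3041.6 Mg Hg/yr.
Box B: F(B→C) = (3041.6 + 1156) − 1729 = 2468.6 Mg Hg/yr.
Box C: F(C→D) = (2468.6 + 1716) − 1629 = 2555.6 Mg Hg/yr.
Box D throughput = its input = 2555.6 Mg Hg/yr; τ = 3059 / 2555.6 = 1.197 yr.

1.20 yr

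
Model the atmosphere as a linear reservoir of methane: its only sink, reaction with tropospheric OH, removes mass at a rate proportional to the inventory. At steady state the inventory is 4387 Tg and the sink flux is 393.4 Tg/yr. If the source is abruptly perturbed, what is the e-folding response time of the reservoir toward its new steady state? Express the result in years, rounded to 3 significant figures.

For a linear reservoir the response time equals the residence time τ = M/F.
τ = 4387 / 393.4 = 11.15 yr.

11.2 yr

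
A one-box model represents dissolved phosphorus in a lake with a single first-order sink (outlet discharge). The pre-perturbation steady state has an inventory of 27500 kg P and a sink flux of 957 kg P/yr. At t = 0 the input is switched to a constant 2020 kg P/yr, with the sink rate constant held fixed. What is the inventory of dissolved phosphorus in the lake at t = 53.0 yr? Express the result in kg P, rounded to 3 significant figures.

Residence time τ = M₀/F₀ = 28.74 yr. The eventual steady state is M_∞ = M₀·(F₁/F₀) = 27500 × 2020/957 = 58046 kg P.
The anomaly ΔM(t) = M(t) − M_∞ decays as ΔM₀·e^(−t/τ) with ΔM₀ = 27500 − 58046 = −30550 kg P.
At t = 53.0 yr, e^(−t/τ) = e^(−1.844) = 0.1581, so ΔM = −4830 kg P and M = 58046 − 4830 = 53216 kg P.

53200 kg P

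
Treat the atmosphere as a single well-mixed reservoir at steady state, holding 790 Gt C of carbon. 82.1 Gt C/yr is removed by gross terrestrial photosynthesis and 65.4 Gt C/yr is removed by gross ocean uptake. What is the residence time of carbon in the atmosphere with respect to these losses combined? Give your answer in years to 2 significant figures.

5.4 yr

Total removal = 82.10 + 65.40 = 147.50 Gt C/yr.
τ = M / ΣF_out = 790 / 147.50 = 5.356 yr.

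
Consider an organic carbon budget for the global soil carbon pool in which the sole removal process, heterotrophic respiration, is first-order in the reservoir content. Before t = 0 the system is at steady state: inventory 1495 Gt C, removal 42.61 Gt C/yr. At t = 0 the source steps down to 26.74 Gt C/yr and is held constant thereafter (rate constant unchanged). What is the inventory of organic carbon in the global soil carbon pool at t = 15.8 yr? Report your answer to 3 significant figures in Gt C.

Residence time τ = M₀/F₀ = 35.09 yr. The eventual steady state is M_∞ = M₀·(F₁/F₀) = 1495 × 26.74/42.61 = 938.19 Gt C.
The anomaly ΔM(t) = M(t) − M_∞ decays as ΔM₀·e^(−t/τ) with ΔM₀ = 1495 − 938.19 = 556.8 Gt C.
At t = 15.8 yr, e^(−t/τ) = e^(−0.4503) = 0.6374, so ΔM = 354.9 Gt C and M = 938.19 + 354.9 = 1293.1 Gt C.

1290 Gt C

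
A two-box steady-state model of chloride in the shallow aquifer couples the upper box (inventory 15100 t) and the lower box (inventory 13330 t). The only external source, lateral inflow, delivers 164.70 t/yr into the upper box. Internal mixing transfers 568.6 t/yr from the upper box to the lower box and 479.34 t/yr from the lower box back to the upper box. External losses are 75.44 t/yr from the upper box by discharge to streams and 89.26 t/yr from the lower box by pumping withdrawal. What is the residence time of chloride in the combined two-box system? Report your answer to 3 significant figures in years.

173 yr

Treat the two boxes together as one reservoir: the mixing fluxes between them are internal recycling, so τ = ΣM / Σ(external losses).
M_total = 15100 + 13330 = 28430 t.
ΣF_external_out = 75.44 + 89.26 = 164.70 t/yr.
τ = M_total / ΣF_ext = 28430 / 164.70 = 172.6 yr.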